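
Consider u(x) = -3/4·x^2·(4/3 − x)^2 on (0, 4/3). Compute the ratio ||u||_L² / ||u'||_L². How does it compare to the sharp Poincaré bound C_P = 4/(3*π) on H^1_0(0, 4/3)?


||u||_L² / ||u'||_L² = 2*sqrt(3)/9 < C_P = 4/(3*π).

u(x) = -3/4·x^2·(4/3 − x)^2, so u'(x) = x*(-9*x^2 + 18*x - 8)/3.
u(x) = -3/4·x^2·(4/3 − x)^2 vanishes at x = 0 and x = 4/3, so u ∈ H^1_0(0, 4/3). Differentiate via the product rule and integrate the resulting polynomials term by term.
  ∫_0^4/3 u² dx = ∫_0^4/3 (9*x^8/16 - 3*x^7 + 6*x^6 - 16*x^5/3 + 16*x^4/9) dx. Term by term:
    ∫_0^4/3 9*x^8/16 dx = 16384/19683;  ∫_0^4/3 -3*x^7 dx = -8192/2187;  ∫_0^4/3 6*x^6 dx = 32768/5103;
    ∫_0^4/3 -16*x^5/3 dx = -32768/6561;  ∫_0^4/3 16*x^4/9 dx = 16384/10935.
  Sum: 16384/19683 − 8192/2187 + 32768/5103 − 32768/6561 + 16384/10935 = 8192/688905.
  ∫_0^4/3 (u')² dx = ∫_0^4/3 (9*x^6 - 36*x^5 + 52*x^4 - 32*x^3 + 64*x^2/9) dx. Term by term:
    ∫_0^4/3 9*x^6 dx = 16384/1701;  ∫_0^4/3 -36*x^5 dx = -8192/243;  ∫_0^4/3 52*x^4 dx = 53248/1215;
    ∫_0^4/3 -32*x^3 dx = -2048/81;  ∫_0^4/3 64*x^2/9 dx = 4096/729.
  Sum: 16384/1701 − 8192/243 + 53248/1215 − 2048/81 + 4096/729 = 2048/25515.
∫_0^4/3 u² dx = 8192/688905, so ||u||_L² = 64*sqrt(210)/8505.
∫_0^4/3 (u')² dx = 2048/25515, so ||u'||_L² = 32*sqrt(70)/945.
Ratio ||u||_L² / ||u'||_L² = 2*sqrt(3)/9.
Sharp Poincaré constant on H^1_0(0, 4/3) is C_P = L/π = 4/(3*π), achieved by sin(3*π/4·x).
A polynomial bump cannot attain the sharp Poincaré constant (only the first sine eigenfunction does), so the ratio is strictly less than C_P, consistent with ||u||_L² ≤ C_P ||u'||_L².


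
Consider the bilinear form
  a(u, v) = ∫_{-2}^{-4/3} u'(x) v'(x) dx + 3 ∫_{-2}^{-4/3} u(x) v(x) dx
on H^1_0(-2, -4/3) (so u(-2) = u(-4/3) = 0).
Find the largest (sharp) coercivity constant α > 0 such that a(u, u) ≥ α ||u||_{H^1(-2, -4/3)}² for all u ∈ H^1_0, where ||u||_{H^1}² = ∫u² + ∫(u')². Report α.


α = 1

Coercivity of a(·,·) on H^1_0(-2, -4/3) means a(u, u) ≥ α ||u||_{H^1}² for every u ∈ H^1_0.
The interval has length L = 2/3, and Poincaré/coercivity depend only on L. Here a(u, u) = ∫(u')² + (3)·∫u².
Here c = 3 ≥ 1, so a(u,u) = ∫(u')² + c∫u² ≥ ∫(u')² + ∫u² = ||u||_{H^1}², i.e. α = 1 works. No larger α is possible: a(u,u) ≥ α||u||_{H^1}² means (1−α)∫(u')² ≥ (α−c)∫u², and for the modes u_n = sin(nπ(x−x₀)/L) (x₀ the left endpoint) one has ∫u_n²/∫(u_n')² = (L/(nπ))² → 0, so a(u_n,u_n)/||u_n||_{H^1}² → 1. Hence the optimal constant is α = 1.
Therefore α = 1.


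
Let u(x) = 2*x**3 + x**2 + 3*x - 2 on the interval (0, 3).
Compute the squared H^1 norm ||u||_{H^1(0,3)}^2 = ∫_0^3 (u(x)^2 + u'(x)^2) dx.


||u||_{H^1}^2 = 350463/70

The H^1 norm (squared) on an interval (0, L) is
  ||u||_{H^1}^2 = ∫_0^L u(x)^2 dx + ∫_0^L u'(x)^2 dx.
Compute u'(x) = 6*x**2 + 2*x + 3.
Then u(x)^2 = 4*x**6 + 4*x**5 + 13*x**4 - 2*x**3 + 5*x**2 - 12*x + 4 and u'(x)^2 = 36*x**4 + 24*x**3 + 40*x**2 + 12*x + 9.
Integrate each monomial from 0 to 3 using ∫_0^3 c·x^n dx = c·3^(n+1)/(n+1):
  ∫_0^3 u(x)^2 dx = ∫_0^3 (4*x^6 + 4*x^5 + 13*x^4 - 2*x^3 + 5*x^2 - 12*x + 4) dx. Term by term:
    ∫_0^3 4*x^6 dx = 8748/7;  ∫_0^3 4*x^5 dx = 486;  ∫_0^3 13*x^4 dx = 3159/5;
    ∫_0^3 -2*x^3 dx = -81/2;  ∫_0^3 5*x^2 dx = 45;  ∫_0^3 -12*x dx = -54;
    ∫_0^3 4 dx = 12.
  Sum: 8748/7 + 486 + 3159/5 − 81/2 + 45 − 54 + 12 = 163101/70.
  ∫_0^3 u'(x)^2 dx = ∫_0^3 (36*x^4 + 24*x^3 + 40*x^2 + 12*x + 9) dx. Term by term:
    ∫_0^3 36*x^4 dx = 8748/5;  ∫_0^3 24*x^3 dx = 486;  ∫_0^3 40*x^2 dx = 360;
    ∫_0^3 12*x dx = 54;  ∫_0^3 9 dx = 27.
  Sum: 8748/5 + 486 + 360 + 54 + 27 = 13383/5.
Adding: ||u||_{H^1}^2 = 163101/70 + 13383/5 = 350463/70.


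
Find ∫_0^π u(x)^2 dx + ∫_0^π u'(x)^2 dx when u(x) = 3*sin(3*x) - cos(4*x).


||u||_{H^1(0,π)}^2 = 612/7 + 107*π/2

u'(x) = 4*sin(4*x) + 9*cos(3*x).
Expand u² and (u')² and integrate term by term on (0, π), using: for integers n ≥ 1, ∫_0^π sin²(nx) dx = ∫_0^π cos²(nx) dx = π/2; for n ≠ n', ∫_0^π sin(nx)sin(n'x) dx = ∫_0^π cos(nx)cos(n'x) dx = 0; and by product-to-sum, ∫_0^π sin(nx)cos(n'x) dx = ½∫_0^π [sin((n+n')x) + sin((n−n')x)] dx, which is 0 when n+n' is even and 2n/(n²−n'²) when n+n' is odd (it need not vanish on (0, π)).
  u² squared terms: (-1)²·∫cos(4x)² dx = 1·π/2 = π/2;  (3)²·∫sin(3x)² dx = 9·π/2 = 9*π/2.
  u² cross terms: 2·(-1)·(3)·∫cos(4x)·sin(3x) dx = -6·(-6/7) = 36/7.
  So ∫_0^π u² dx = π/2 + 9*π/2 + 36/7 = 36/7 + 5*π.
  (u')² squared terms: (4)²·∫sin(4x)² dx = 16·π/2 = 8*π;  (9)²·∫cos(3x)² dx = 81·π/2 = 81*π/2.
  (u')² cross terms: 2·(4)·(9)·∫sin(4x)·cos(3x) dx = 72·(8/7) = 576/7.
  So ∫_0^π (u')² dx = 8*π + 81*π/2 + 576/7 = 576/7 + 97*π/2.
||u||_{H^1}^2 = (36/7 + 5*π) + (576/7 + 97*π/2) = 612/7 + 107*π/2.


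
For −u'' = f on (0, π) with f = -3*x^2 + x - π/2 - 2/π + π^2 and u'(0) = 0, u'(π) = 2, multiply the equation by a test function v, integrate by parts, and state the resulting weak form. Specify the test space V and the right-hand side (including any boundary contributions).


V = H^1(0, π) (v unrestricted at boundary; u is determined up to an additive constant); weak form: ∫_0^π u'v' dx = ∫_0^π (-3*x^2 + x - π/2 - 2/π + π^2) v dx + 2·v(π) for all v ∈ V.

Multiply both sides by a test function v and integrate from 0 to π:
  ∫_0^π −u''(x) v(x) dx = ∫_0^π f(x) v(x) dx.
Integrate the LHS by parts once:
  ∫_0^π −u'' v dx = −[u'(x) v(x)]_0^π + ∫_0^π u'(x) v'(x) dx.
Thus ∫_0^π u'(x) v'(x) dx = ∫_0^π f(x) v(x) dx + [u'(x) v(x)]_0^π.
Choose V so that boundary terms are either known or forced to vanish.
u has inhomogeneous Neumann u'(0) = 0, u'(π) = 2. [u' v]_0^π = (2)·v(π) − (0)·v(0) = 2·v(π). Take V = H^1(0, π); boundary term becomes part of RHS.
Weak formulation: find u (satisfying any essential BC) such that ∫_0^π u'(x) v'(x) dx = ∫_0^π f v dx + 2·v(π) for all v ∈ V (Neumann data are natural BCs: they enter the RHS as boundary terms).
Substituting f(x) = -3*x^2 + x - π/2 - 2/π + π^2, the right-hand side is ∫_0^π (-3*x^2 + x - π/2 - 2/π + π^2) v dx + 2·v(π).
Compatibility check (pure Neumann): taking v ≡ 1 ∈ V gives 0 = ∫_0^π f dx + (2) − (0), i.e. ∫_0^π f dx must equal u'(0) − u'(π) = -2. Indeed ∫_0^π (-3*x^2 + x - π/2 - 2/π + π^2) dx = -2, so the data are compatible. The solution is then unique only up to an additive constant (fix it e.g. by requiring ∫_0^π u dx = 0).


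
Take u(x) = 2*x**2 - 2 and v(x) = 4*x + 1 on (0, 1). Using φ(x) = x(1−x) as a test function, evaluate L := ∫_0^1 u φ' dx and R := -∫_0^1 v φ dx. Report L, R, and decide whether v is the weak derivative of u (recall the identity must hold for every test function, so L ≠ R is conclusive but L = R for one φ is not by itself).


LHS = -1/3, RHS = -1/2. No, v is not the weak derivative of u.

u(x) = 2*x**2 - 2, classical derivative u'(x) = 4*x.
φ(x) = x(1−x), so φ'(x) = 1 - 2*x.
Note φ(0) = φ(1) = 0, so the boundary term u·φ vanishes.
LHS = ∫_0^1 u(x) φ'(x) dx = ∫_0^1 (-4*x^3 + 2*x^2 + 4*x - 2) dx. Term by term:
  ∫_0^1 -4*x^3 dx = -1;  ∫_0^1 2*x^2 dx = 2/3;  ∫_0^1 4*x dx = 2;
  ∫_0^1 -2 dx = -2.
Sum: -1 + 2/3 + 2 − 2 = -1/3.
So LHS = -1/3.
∫_0^1 v(x) φ(x) dx = ∫_0^1 (-4*x^3 + 3*x^2 + x) dx. Term by term:
  ∫_0^1 -4*x^3 dx = -1;  ∫_0^1 3*x^2 dx = 1;  ∫_0^1 x dx = 1/2.
Sum: -1 + 1 + 1/2 = 1/2.
So RHS = -∫_0^1 v(x) φ(x) dx = -1/2.
LHS − RHS = 1/6 ≠ 0, so the identity fails.
(For a valid weak derivative the identity must hold for EVERY test function, in particular this one. The failure shows v is NOT the weak derivative of u.)
Correct weak derivative would be u'(x) = 4*x.


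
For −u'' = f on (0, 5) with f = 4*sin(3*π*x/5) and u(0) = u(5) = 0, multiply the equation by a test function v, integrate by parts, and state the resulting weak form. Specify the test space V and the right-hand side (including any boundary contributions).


V = H^1_0(0, 5) (so v(0) = v(5) = 0); weak form: ∫_0^5 u'v' dx = ∫_0^5 (4*sin(3*π*x/5)) v dx for all v ∈ V.

Multiply both sides by a test function v and integrate from 0 to 5:
  ∫_0^5 −u''(x) v(x) dx = ∫_0^5 f(x) v(x) dx.
Integrate the LHS by parts once:
  ∫_0^5 −u'' v dx = −[u'(x) v(x)]_0^5 + ∫_0^5 u'(x) v'(x) dx.
Thus ∫_0^5 u'(x) v'(x) dx = ∫_0^5 f(x) v(x) dx + [u'(x) v(x)]_0^5.
Choose V so that boundary terms are either known or forced to vanish.
u is Dirichlet: u(0) = u(5) = 0. Let V = H^1_0(0, 5); then v(0) = v(5) = 0, and [u' v]_0^5 = 0.
Weak formulation: find u (satisfying any essential BC) such that ∫_0^5 u'(x) v'(x) dx = ∫_0^5 f v dx for all v ∈ V.
Substituting f(x) = 4*sin(3*π*x/5), the right-hand side is ∫_0^5 (4*sin(3*π*x/5)) v dx.


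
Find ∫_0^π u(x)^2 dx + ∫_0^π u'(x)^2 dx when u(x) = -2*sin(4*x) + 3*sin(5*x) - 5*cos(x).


||u||_{H^1(0,π)}^2 = 64/3 + 176*π

u'(x) = 5*sin(x) - 8*cos(4*x) + 15*cos(5*x).
Expand u² and (u')² and integrate term by term on (0, π), using: for integers n ≥ 1, ∫_0^π sin²(nx) dx = ∫_0^π cos²(nx) dx = π/2; for n ≠ n', ∫_0^π sin(nx)sin(n'x) dx = ∫_0^π cos(nx)cos(n'x) dx = 0; and by product-to-sum, ∫_0^π sin(nx)cos(n'x) dx = ½∫_0^π [sin((n+n')x) + sin((n−n')x)] dx, which is 0 when n+n' is even and 2n/(n²−n'²) when n+n' is odd (it need not vanish on (0, π)).
  u² squared terms: (-5)²·∫cos(x)² dx = 25·π/2 = 25*π/2;  (-2)²·∫sin(4x)² dx = 4·π/2 = 2*π;  (3)²·∫sin(5x)² dx = 9·π/2 = 9*π/2.
  u² cross terms: 2·(-5)·(-2)·∫cos(x)·sin(4x) dx = 20·(8/15) = 32/3;  2·(-5)·(3)·∫cos(x)·sin(5x) dx = -30·(0) = 0;  2·(-2)·(3)·∫sin(4x)·sin(5x) dx = -12·(0) = 0.
  So ∫_0^π u² dx = 25*π/2 + 2*π + 9*π/2 + 32/3 + 0 + 0 = 32/3 + 19*π.
  (u')² squared terms: (-8)²·∫cos(4x)² dx = 64·π/2 = 32*π;  (5)²·∫sin(x)² dx = 25·π/2 = 25*π/2;  (15)²·∫cos(5x)² dx = 225·π/2 = 225*π/2.
  (u')² cross terms: 2·(-8)·(5)·∫cos(4x)·sin(x) dx = -80·(-2/15) = 32/3;  2·(-8)·(15)·∫cos(4x)·cos(5x) dx = -240·(0) = 0;  2·(5)·(15)·∫sin(x)·cos(5x) dx = 150·(0) = 0.
  So ∫_0^π (u')² dx = 32*π + 25*π/2 + 225*π/2 + 32/3 + 0 + 0 = 32/3 + 157*π.
||u||_{H^1}^2 = (32/3 + 19*π) + (32/3 + 157*π) = 64/3 + 176*π.


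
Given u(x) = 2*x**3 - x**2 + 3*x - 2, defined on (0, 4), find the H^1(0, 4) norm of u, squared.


||u||_{H^1}^2 = 532892/35

The H^1 norm (squared) on an interval (0, L) is
  ||u||_{H^1}^2 = ∫_0^L u(x)^2 dx + ∫_0^L u'(x)^2 dx.
Compute u'(x) = 6*x**2 - 2*x + 3.
Then u(x)^2 = 4*x**6 - 4*x**5 + 13*x**4 - 14*x**3 + 13*x**2 - 12*x + 4 and u'(x)^2 = 36*x**4 - 24*x**3 + 40*x**2 - 12*x + 9.
Integrate each monomial from 0 to 4 using ∫_0^4 c·x^n dx = c·4^(n+1)/(n+1):
  ∫_0^4 u(x)^2 dx = ∫_0^4 (4*x^6 - 4*x^5 + 13*x^4 - 14*x^3 + 13*x^2 - 12*x + 4) dx. Term by term:
    ∫_0^4 4*x^6 dx = 65536/7;  ∫_0^4 -4*x^5 dx = -8192/3;  ∫_0^4 13*x^4 dx = 13312/5;
    ∫_0^4 -14*x^3 dx = -896;  ∫_0^4 13*x^2 dx = 832/3;  ∫_0^4 -12*x dx = -96;
    ∫_0^4 4 dx = 16.
  Sum: 65536/7 − 8192/3 + 13312/5 − 896 + 832/3 − 96 + 16 = 902512/105.
  ∫_0^4 u'(x)^2 dx = ∫_0^4 (36*x^4 - 24*x^3 + 40*x^2 - 12*x + 9) dx. Term by term:
    ∫_0^4 36*x^4 dx = 36864/5;  ∫_0^4 -24*x^3 dx = -1536;  ∫_0^4 40*x^2 dx = 2560/3;
    ∫_0^4 -12*x dx = -96;  ∫_0^4 9 dx = 36.
  Sum: 36864/5 − 1536 + 2560/3 − 96 + 36 = 99452/15.
Adding: ||u||_{H^1}^2 = 902512/105 + 99452/15 = 532892/35.


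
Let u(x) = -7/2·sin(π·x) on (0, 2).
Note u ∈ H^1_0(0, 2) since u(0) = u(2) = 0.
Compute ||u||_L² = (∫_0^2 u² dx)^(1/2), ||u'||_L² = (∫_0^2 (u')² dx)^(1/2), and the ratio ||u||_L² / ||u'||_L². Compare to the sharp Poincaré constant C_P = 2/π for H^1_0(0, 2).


||u||_L² / ||u'||_L² = 1/π < C_P = 2/π.

u(x) = -7/2·sin(π·x), so u'(x) = -7*π*cos(π*x)/2.
Writing u(x) = A·sin(kπx/L) with A = -7/2 and k = 2, use ∫_0^L sin²(kπx/L) dx = L/2 and ∫_0^L cos²(kπx/L) dx = L/2.
u² = 49/4·sin²(π·x) and (u')² = 49*π^2/4·cos²(π·x), and each of sin², cos² integrates to L/2 = 1 over (0, 2).
∫_0^2 u² dx = 49/4, so ||u||_L² = 7/2.
∫_0^2 (u')² dx = 49*π^2/4, so ||u'||_L² = 7*π/2.
Ratio ||u||_L² / ||u'||_L² = 1/π.
Sharp Poincaré constant on H^1_0(0, 2) is C_P = L/π = 2/π, achieved by sin(π/2·x).
This is the k = 2 harmonic; the ratio L/(kπ) is strictly less than C_P = L/π, consistent with the sharp inequality ||u||_L² ≤ C_P ||u'||_L².


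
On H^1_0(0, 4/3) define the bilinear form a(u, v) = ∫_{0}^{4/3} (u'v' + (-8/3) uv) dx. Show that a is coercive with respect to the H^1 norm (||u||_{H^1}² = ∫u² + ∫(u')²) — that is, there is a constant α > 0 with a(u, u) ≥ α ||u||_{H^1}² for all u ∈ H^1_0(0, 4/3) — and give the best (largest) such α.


α = (-128 + 27*π^2)/(3*(16 + 9*π^2))

Coercivity of a(·,·) on H^1_0(0, 4/3) means a(u, u) ≥ α ||u||_{H^1}² for every u ∈ H^1_0.
The interval has length L = 4/3, and Poincaré/coercivity depend only on L. Here a(u, u) = ∫(u')² + (-8/3)·∫u².
Here c = -8/3 < 0 with |c| < (π/L)² = 9*π^2/16, so coercivity still holds. The condition a(u,u) ≥ α||u||_{H^1}² reads (1−α)∫(u')² ≥ (α−c)∫u². Any admissible α is ≤ 1 (rapidly oscillating u have ∫u²/∫(u')² → 0), and α = 1 would force 0 ≥ (1−c)∫u², impossible since c < 1; so 1−α > 0. By the sharp Poincaré inequality on H^1_0 of an interval of length L, ∫(u')² ≥ (π/L)²∫u² with equality for the first sine mode sin(π(x−x₀)/L) (x₀ the left endpoint), so the inequality holds for all u iff (1−α)(π/L)² ≥ α − c, i.e. α ≤ ((π/L)² + c)/((π/L)² + 1) = (1 + c(L/π)²)/(1 + (L/π)²). (Direct route, valid since c ≤ 0: Poincaré gives c∫u² ≥ c(L/π)²∫(u')², so a(u,u) ≥ (1 + c(L/π)²)∫(u')², while ||u||_{H^1}² ≤ (1 + (L/π)²)∫(u')²; dividing yields the same α.) With (π/L)² = 9*π^2/16 and c = -8/3, the largest admissible constant is α = ((π/L)² + c)/((π/L)² + 1).
Simplifying, α = (-128 + 27*π^2)/(3*(16 + 9*π^2)).


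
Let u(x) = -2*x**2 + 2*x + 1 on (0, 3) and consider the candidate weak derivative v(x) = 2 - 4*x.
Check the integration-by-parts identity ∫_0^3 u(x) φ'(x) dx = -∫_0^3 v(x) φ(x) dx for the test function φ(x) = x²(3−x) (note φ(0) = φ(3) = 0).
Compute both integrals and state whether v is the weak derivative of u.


LHS = 351/10, RHS = 351/10. Yes, v = u' weakly.

u(x) = -2*x**2 + 2*x + 1, classical derivative u'(x) = 2 - 4*x.
φ(x) = x²(3−x), so φ'(x) = 3*x*(2 - x).
Note φ(0) = φ(3) = 0, so the boundary term u·φ vanishes.
LHS = ∫_0^3 u(x) φ'(x) dx = ∫_0^3 (6*x^4 - 18*x^3 + 9*x^2 + 6*x) dx. Term by term:
  ∫_0^3 6*x^4 dx = 1458/5;  ∫_0^3 -18*x^3 dx = -729/2;  ∫_0^3 9*x^2 dx = 81;
  ∫_0^3 6*x dx = 27.
Sum: 1458/5 − 729/2 + 81 + 27 = 351/10.
So LHS = 351/10.
∫_0^3 v(x) φ(x) dx = ∫_0^3 (4*x^4 - 14*x^3 + 6*x^2) dx. Term by term:
  ∫_0^3 4*x^4 dx = 972/5;  ∫_0^3 -14*x^3 dx = -567/2;  ∫_0^3 6*x^2 dx = 54.
Sum: 972/5 − 567/2 + 54 = -351/10.
So RHS = -∫_0^3 v(x) φ(x) dx = 351/10.
LHS = RHS, so the identity holds for this test φ.
Moreover u is smooth here and v(x) = u'(x) = 2 - 4*x pointwise, so the identity holds for every test function. Hence v is the weak derivative of u.


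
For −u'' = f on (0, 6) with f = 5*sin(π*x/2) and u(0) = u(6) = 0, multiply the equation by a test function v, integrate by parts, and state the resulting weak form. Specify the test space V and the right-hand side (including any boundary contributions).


V = H^1_0(0, 6) (so v(0) = v(6) = 0); weak form: ∫_0^6 u'v' dx = ∫_0^6 (5*sin(π*x/2)) v dx for all v ∈ V.

Multiply both sides by a test function v and integrate from 0 to 6:
  ∫_0^6 −u''(x) v(x) dx = ∫_0^6 f(x) v(x) dx.
Integrate the LHS by parts once:
  ∫_0^6 −u'' v dx = −[u'(x) v(x)]_0^6 + ∫_0^6 u'(x) v'(x) dx.
Thus ∫_0^6 u'(x) v'(x) dx = ∫_0^6 f(x) v(x) dx + [u'(x) v(x)]_0^6.
Choose V so that boundary terms are either known or forced to vanish.
u is Dirichlet: u(0) = u(6) = 0. Let V = H^1_0(0, 6); then v(0) = v(6) = 0, and [u' v]_0^6 = 0.
Weak formulation: find u (satisfying any essential BC) such that ∫_0^6 u'(x) v'(x) dx = ∫_0^6 f v dx for all v ∈ V.
Substituting f(x) = 5*sin(π*x/2), the right-hand side is ∫_0^6 (5*sin(π*x/2)) v dx.


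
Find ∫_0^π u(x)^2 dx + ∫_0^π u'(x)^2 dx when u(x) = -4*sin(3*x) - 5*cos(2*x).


||u||_{H^1(0,π)}^2 = 240 + 285*π/2

u'(x) = 10*sin(2*x) - 12*cos(3*x).
Expand u² and (u')² and integrate term by term on (0, π), using: for integers n ≥ 1, ∫_0^π sin²(nx) dx = ∫_0^π cos²(nx) dx = π/2; for n ≠ n', ∫_0^π sin(nx)sin(n'x) dx = ∫_0^π cos(nx)cos(n'x) dx = 0; and by product-to-sum, ∫_0^π sin(nx)cos(n'x) dx = ½∫_0^π [sin((n+n')x) + sin((n−n')x)] dx, which is 0 when n+n' is even and 2n/(n²−n'²) when n+n' is odd (it need not vanish on (0, π)).
  u² squared terms: (-5)²·∫cos(2x)² dx = 25·π/2 = 25*π/2;  (-4)²·∫sin(3x)² dx = 16·π/2 = 8*π.
  u² cross terms: 2·(-5)·(-4)·∫cos(2x)·sin(3x) dx = 40·(6/5) = 48.
  So ∫_0^π u² dx = 25*π/2 + 8*π + 48 = 48 + 41*π/2.
  (u')² squared terms: (-12)²·∫cos(3x)² dx = 144·π/2 = 72*π;  (10)²·∫sin(2x)² dx = 100·π/2 = 50*π.
  (u')² cross terms: 2·(-12)·(10)·∫cos(3x)·sin(2x) dx = -240·(-4/5) = 192.
  So ∫_0^π (u')² dx = 72*π + 50*π + 192 = 192 + 122*π.
||u||_{H^1}^2 = (48 + 41*π/2) + (192 + 122*π) = 240 + 285*π/2.


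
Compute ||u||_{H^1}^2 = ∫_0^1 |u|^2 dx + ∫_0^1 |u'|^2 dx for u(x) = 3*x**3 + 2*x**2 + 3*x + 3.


||u||_{H^1}^2 = 24931/210

The H^1 norm (squared) on an interval (0, L) is
  ||u||_{H^1}^2 = ∫_0^L u(x)^2 dx + ∫_0^L u'(x)^2 dx.
Compute u'(x) = 9*x**2 + 4*x + 3.
Then u(x)^2 = 9*x**6 + 12*x**5 + 22*x**4 + 30*x**3 + 21*x**2 + 18*x + 9 and u'(x)^2 = 81*x**4 + 72*x**3 + 70*x**2 + 24*x + 9.
Integrate each monomial from 0 to 1 using ∫_0^1 c·x^n dx = c·1^(n+1)/(n+1):
  ∫_0^1 u(x)^2 dx = ∫_0^1 (9*x^6 + 12*x^5 + 22*x^4 + 30*x^3 + 21*x^2 + 18*x + 9) dx. Term by term:
    ∫_0^1 9*x^6 dx = 9/7;  ∫_0^1 12*x^5 dx = 2;  ∫_0^1 22*x^4 dx = 22/5;
    ∫_0^1 30*x^3 dx = 15/2;  ∫_0^1 21*x^2 dx = 7;  ∫_0^1 18*x dx = 9;
    ∫_0^1 9 dx = 9.
  Sum: 9/7 + 2 + 22/5 + 15/2 + 7 + 9 + 9 = 2813/70.
  ∫_0^1 u'(x)^2 dx = ∫_0^1 (81*x^4 + 72*x^3 + 70*x^2 + 24*x + 9) dx. Term by term:
    ∫_0^1 81*x^4 dx = 81/5;  ∫_0^1 72*x^3 dx = 18;  ∫_0^1 70*x^2 dx = 70/3;
    ∫_0^1 24*x dx = 12;  ∫_0^1 9 dx = 9.
  Sum: 81/5 + 18 + 70/3 + 12 + 9 = 1178/15.
Adding: ||u||_{H^1}^2 = 2813/70 + 1178/15 = 24931/210.


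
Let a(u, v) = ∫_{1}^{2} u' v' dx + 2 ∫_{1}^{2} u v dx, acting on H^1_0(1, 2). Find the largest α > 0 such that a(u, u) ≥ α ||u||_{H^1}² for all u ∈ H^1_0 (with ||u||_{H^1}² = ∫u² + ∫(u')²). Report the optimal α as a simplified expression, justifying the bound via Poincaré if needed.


α = 1

Coercivity of a(·,·) on H^1_0(1, 2) means a(u, u) ≥ α ||u||_{H^1}² for every u ∈ H^1_0.
The interval has length L = 1, and Poincaré/coercivity depend only on L. Here a(u, u) = ∫(u')² + (2)·∫u².
Here c = 2 ≥ 1, so a(u,u) = ∫(u')² + c∫u² ≥ ∫(u')² + ∫u² = ||u||_{H^1}², i.e. α = 1 works. No larger α is possible: a(u,u) ≥ α||u||_{H^1}² means (1−α)∫(u')² ≥ (α−c)∫u², and for the modes u_n = sin(nπ(x−x₀)/L) (x₀ the left endpoint) one has ∫u_n²/∫(u_n')² = (L/(nπ))² → 0, so a(u_n,u_n)/||u_n||_{H^1}² → 1. Hence the optimal constant is α = 1.
Therefore α = 1.


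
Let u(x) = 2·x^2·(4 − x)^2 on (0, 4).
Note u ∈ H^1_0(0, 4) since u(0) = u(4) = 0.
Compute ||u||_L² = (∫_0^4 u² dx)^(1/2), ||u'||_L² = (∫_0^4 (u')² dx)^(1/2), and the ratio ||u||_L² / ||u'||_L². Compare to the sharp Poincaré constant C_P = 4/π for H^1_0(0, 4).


||u||_L² / ||u'||_L² = 2*sqrt(3)/3 < C_P = 4/π.

u(x) = 2·x^2·(4 − x)^2, so u'(x) = 8*x*(x - 4)*(x - 2).
u(x) = 2·x^2·(4 − x)^2 vanishes at x = 0 and x = 4, so u ∈ H^1_0(0, 4). Differentiate via the product rule and integrate the resulting polynomials term by term.
  ∫_0^4 u² dx = ∫_0^4 (4*x^8 - 64*x^7 + 384*x^6 - 1024*x^5 + 1024*x^4) dx. Term by term:
    ∫_0^4 4*x^8 dx = 1048576/9;  ∫_0^4 -64*x^7 dx = -524288;  ∫_0^4 384*x^6 dx = 6291456/7;
    ∫_0^4 -1024*x^5 dx = -2097152/3;  ∫_0^4 1024*x^4 dx = 1048576/5.
  Sum: 1048576/9 − 524288 + 6291456/7 − 2097152/3 + 1048576/5 = 524288/315.
  ∫_0^4 (u')² dx = ∫_0^4 (64*x^6 - 768*x^5 + 3328*x^4 - 6144*x^3 + 4096*x^2) dx. Term by term:
    ∫_0^4 64*x^6 dx = 1048576/7;  ∫_0^4 -768*x^5 dx = -524288;  ∫_0^4 3328*x^4 dx = 3407872/5;
    ∫_0^4 -6144*x^3 dx = -393216;  ∫_0^4 4096*x^2 dx = 262144/3.
  Sum: 1048576/7 − 524288 + 3407872/5 − 393216 + 262144/3 = 131072/105.
∫_0^4 u² dx = 524288/315, so ||u||_L² = 512*sqrt(70)/105.
∫_0^4 (u')² dx = 131072/105, so ||u'||_L² = 256*sqrt(210)/105.
Ratio ||u||_L² / ||u'||_L² = 2*sqrt(3)/3.
Sharp Poincaré constant on H^1_0(0, 4) is C_P = L/π = 4/π, achieved by sin(π/4·x).
A polynomial bump cannot attain the sharp Poincaré constant (only the first sine eigenfunction does), so the ratio is strictly less than C_P, consistent with ||u||_L² ≤ C_P ||u'||_L².


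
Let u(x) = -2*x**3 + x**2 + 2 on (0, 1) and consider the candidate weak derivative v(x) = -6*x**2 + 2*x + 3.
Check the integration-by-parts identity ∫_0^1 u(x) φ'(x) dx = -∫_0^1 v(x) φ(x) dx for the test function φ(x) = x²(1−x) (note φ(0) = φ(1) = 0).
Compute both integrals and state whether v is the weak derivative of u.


LHS = 1/10, RHS = -3/20. No, v is not the weak derivative of u.

u(x) = -2*x**3 + x**2 + 2, classical derivative u'(x) = -6*x**2 + 2*x.
φ(x) = x²(1−x), so φ'(x) = x*(2 - 3*x).
Note φ(0) = φ(1) = 0, so the boundary term u·φ vanishes.
LHS = ∫_0^1 u(x) φ'(x) dx = ∫_0^1 (6*x^5 - 7*x^4 + 2*x^3 - 6*x^2 + 4*x) dx. Term by term:
  ∫_0^1 6*x^5 dx = 1;  ∫_0^1 -7*x^4 dx = -7/5;  ∫_0^1 2*x^3 dx = 1/2;
  ∫_0^1 -6*x^2 dx = -2;  ∫_0^1 4*x dx = 2.
Sum: 1 − 7/5 + 1/2 − 2 + 2 = 1/10.
So LHS = 1/10.
∫_0^1 v(x) φ(x) dx = ∫_0^1 (6*x^5 - 8*x^4 - x^3 + 3*x^2) dx. Term by term:
  ∫_0^1 6*x^5 dx = 1;  ∫_0^1 -8*x^4 dx = -8/5;  ∫_0^1 -x^3 dx = -1/4;
  ∫_0^1 3*x^2 dx = 1.
Sum: 1 − 8/5 − 1/4 + 1 = 3/20.
So RHS = -∫_0^1 v(x) φ(x) dx = -3/20.
LHS − RHS = 1/4 ≠ 0, so the identity fails.
(For a valid weak derivative the identity must hold for EVERY test function, in particular this one. The failure shows v is NOT the weak derivative of u.)
Correct weak derivative would be u'(x) = -6*x**2 + 2*x.


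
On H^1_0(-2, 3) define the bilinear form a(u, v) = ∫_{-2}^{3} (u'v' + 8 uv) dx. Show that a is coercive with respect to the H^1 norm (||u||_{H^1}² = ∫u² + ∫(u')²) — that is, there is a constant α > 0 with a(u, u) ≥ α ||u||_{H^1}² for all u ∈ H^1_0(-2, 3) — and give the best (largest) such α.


α = 1

Coercivity of a(·,·) on H^1_0(-2, 3) means a(u, u) ≥ α ||u||_{H^1}² for every u ∈ H^1_0.
The interval has length L = 5, and Poincaré/coercivity depend only on L. Here a(u, u) = ∫(u')² + (8)·∫u².
Here c = 8 ≥ 1, so a(u,u) = ∫(u')² + c∫u² ≥ ∫(u')² + ∫u² = ||u||_{H^1}², i.e. α = 1 works. No larger α is possible: a(u,u) ≥ α||u||_{H^1}² means (1−α)∫(u')² ≥ (α−c)∫u², and for the modes u_n = sin(nπ(x−x₀)/L) (x₀ the left endpoint) one has ∫u_n²/∫(u_n')² = (L/(nπ))² → 0, so a(u_n,u_n)/||u_n||_{H^1}² → 1. Hence the optimal constant is α = 1.
Therefore α = 1.


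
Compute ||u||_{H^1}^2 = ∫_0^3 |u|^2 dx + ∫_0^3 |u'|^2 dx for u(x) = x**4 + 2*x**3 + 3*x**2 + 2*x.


||u||_{H^1}^2 = 2029737/70

The H^1 norm (squared) on an interval (0, L) is
  ||u||_{H^1}^2 = ∫_0^L u(x)^2 dx + ∫_0^L u'(x)^2 dx.
Compute u'(x) = 4*x**3 + 6*x**2 + 6*x + 2.
Then u(x)^2 = x**8 + 4*x**7 + 10*x**6 + 16*x**5 + 17*x**4 + 12*x**3 + 4*x**2 and u'(x)^2 = 16*x**6 + 48*x**5 + 84*x**4 + 88*x**3 + 60*x**2 + 24*x + 4.
Integrate each monomial from 0 to 3 using ∫_0^3 c·x^n dx = c·3^(n+1)/(n+1):
  ∫_0^3 u(x)^2 dx = ∫_0^3 (x^8 + 4*x^7 + 10*x^6 + 16*x^5 + 17*x^4 + 12*x^3 + 4*x^2) dx. Term by term:
    ∫_0^3 x^8 dx = 2187;  ∫_0^3 4*x^7 dx = 6561/2;  ∫_0^3 10*x^6 dx = 21870/7;
    ∫_0^3 16*x^5 dx = 1944;  ∫_0^3 17*x^4 dx = 4131/5;  ∫_0^3 12*x^3 dx = 243;
    ∫_0^3 4*x^2 dx = 36.
  Sum: 2187 + 6561/2 + 21870/7 + 1944 + 4131/5 + 243 + 36 = 814869/70.
  ∫_0^3 u'(x)^2 dx = ∫_0^3 (16*x^6 + 48*x^5 + 84*x^4 + 88*x^3 + 60*x^2 + 24*x + 4) dx. Term by term:
    ∫_0^3 16*x^6 dx = 34992/7;  ∫_0^3 48*x^5 dx = 5832;  ∫_0^3 84*x^4 dx = 20412/5;
    ∫_0^3 88*x^3 dx = 1782;  ∫_0^3 60*x^2 dx = 540;  ∫_0^3 24*x dx = 108;
    ∫_0^3 4 dx = 12.
  Sum: 34992/7 + 5832 + 20412/5 + 1782 + 540 + 108 + 12 = 607434/35.
Adding: ||u||_{H^1}^2 = 814869/70 + 607434/35 = 2029737/70.


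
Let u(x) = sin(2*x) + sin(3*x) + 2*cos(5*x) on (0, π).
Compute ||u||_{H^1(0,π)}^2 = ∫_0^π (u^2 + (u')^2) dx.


||u||_{H^1(0,π)}^2 = -416/21 + 119*π/2

u'(x) = -10*sin(5*x) + 2*cos(2*x) + 3*cos(3*x).
Expand u² and (u')² and integrate term by term on (0, π), using: for integers n ≥ 1, ∫_0^π sin²(nx) dx = ∫_0^π cos²(nx) dx = π/2; for n ≠ n', ∫_0^π sin(nx)sin(n'x) dx = ∫_0^π cos(nx)cos(n'x) dx = 0; and by product-to-sum, ∫_0^π sin(nx)cos(n'x) dx = ½∫_0^π [sin((n+n')x) + sin((n−n')x)] dx, which is 0 when n+n' is even and 2n/(n²−n'²) when n+n' is odd (it need not vanish on (0, π)).
  u² squared terms: (2)²·∫cos(5x)² dx = 4·π/2 = 2*π;  (1)²·∫sin(2x)² dx = 1·π/2 = π/2;  (1)²·∫sin(3x)² dx = 1·π/2 = π/2.
  u² cross terms: 2·(2)·(1)·∫cos(5x)·sin(2x) dx = 4·(-4/21) = -16/21;  2·(2)·(1)·∫cos(5x)·sin(3x) dx = 4·(0) = 0;  2·(1)·(1)·∫sin(2x)·sin(3x) dx = 2·(0) = 0.
  So ∫_0^π u² dx = 2*π + π/2 + π/2 − 16/21 + 0 + 0 = -16/21 + 3*π.
  (u')² squared terms: (-10)²·∫sin(5x)² dx = 100·π/2 = 50*π;  (2)²·∫cos(2x)² dx = 4·π/2 = 2*π;  (3)²·∫cos(3x)² dx = 9·π/2 = 9*π/2.
  (u')² cross terms: 2·(-10)·(2)·∫sin(5x)·cos(2x) dx = -40·(10/21) = -400/21;  2·(-10)·(3)·∫sin(5x)·cos(3x) dx = -60·(0) = 0;  2·(2)·(3)·∫cos(2x)·cos(3x) dx = 12·(0) = 0.
  So ∫_0^π (u')² dx = 50*π + 2*π + 9*π/2 − 400/21 + 0 + 0 = -400/21 + 113*π/2.
||u||_{H^1}^2 = (-16/21 + 3*π) + (-400/21 + 113*π/2) = -416/21 + 119*π/2.


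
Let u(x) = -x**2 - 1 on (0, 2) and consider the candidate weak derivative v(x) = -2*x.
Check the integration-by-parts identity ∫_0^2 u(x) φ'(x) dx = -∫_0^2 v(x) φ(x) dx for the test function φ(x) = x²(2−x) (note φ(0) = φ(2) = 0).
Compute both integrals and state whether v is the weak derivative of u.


LHS = 16/5, RHS = 16/5. Yes, v = u' weakly.

u(x) = -x**2 - 1, classical derivative u'(x) = -2*x.
φ(x) = x²(2−x), so φ'(x) = x*(4 - 3*x).
Note φ(0) = φ(2) = 0, so the boundary term u·φ vanishes.
LHS = ∫_0^2 u(x) φ'(x) dx = ∫_0^2 (3*x^4 - 4*x^3 + 3*x^2 - 4*x) dx. Term by term:
  ∫_0^2 3*x^4 dx = 96/5;  ∫_0^2 -4*x^3 dx = -16;  ∫_0^2 3*x^2 dx = 8;
  ∫_0^2 -4*x dx = -8.
Sum: 96/5 − 16 + 8 − 8 = 16/5.
So LHS = 16/5.
∫_0^2 v(x) φ(x) dx = ∫_0^2 (2*x^4 - 4*x^3) dx. Term by term:
  ∫_0^2 2*x^4 dx = 64/5;  ∫_0^2 -4*x^3 dx = -16.
Sum: 64/5 − 16 = -16/5.
So RHS = -∫_0^2 v(x) φ(x) dx = 16/5.
LHS = RHS, so the identity holds for this test φ.
Moreover u is smooth here and v(x) = u'(x) = -2*x pointwise, so the identity holds for every test function. Hence v is the weak derivative of u.


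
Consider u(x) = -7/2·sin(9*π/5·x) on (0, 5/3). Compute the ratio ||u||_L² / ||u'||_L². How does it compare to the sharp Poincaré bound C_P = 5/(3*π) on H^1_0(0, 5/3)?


||u||_L² / ||u'||_L² = 5/(9*π) < C_P = 5/(3*π).

u(x) = -7/2·sin(9*π/5·x), so u'(x) = -63*π*cos(9*π*x/5)/10.
Writing u(x) = A·sin(kπx/L) with A = -7/2 and k = 3, use ∫_0^L sin²(kπx/L) dx = L/2 and ∫_0^L cos²(kπx/L) dx = L/2.
u² = 49/4·sin²(9*π/5·x) and (u')² = 3969*π^2/100·cos²(9*π/5·x), and each of sin², cos² integrates to L/2 = 5/6 over (0, 5/3).
∫_0^5/3 u² dx = 245/24, so ||u||_L² = 7*sqrt(30)/12.
∫_0^5/3 (u')² dx = 1323*π^2/40, so ||u'||_L² = 21*sqrt(30)*π/20.
Ratio ||u||_L² / ||u'||_L² = 5/(9*π).
Sharp Poincaré constant on H^1_0(0, 5/3) is C_P = L/π = 5/(3*π), achieved by sin(3*π/5·x).
This is the k = 3 harmonic; the ratio L/(kπ) is strictly less than C_P = L/π, consistent with the sharp inequality ||u||_L² ≤ C_P ||u'||_L².


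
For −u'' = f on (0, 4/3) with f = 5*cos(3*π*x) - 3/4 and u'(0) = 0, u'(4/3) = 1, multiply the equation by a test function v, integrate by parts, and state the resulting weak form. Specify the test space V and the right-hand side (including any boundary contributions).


V = H^1(0, 4/3) (v unrestricted at boundary; u is determined up to an additive constant); weak form: ∫_0^4/3 u'v' dx = ∫_0^4/3 (5*cos(3*π*x) - 3/4) v dx + v(4/3) for all v ∈ V.

Multiply both sides by a test function v and integrate from 0 to 4/3:
  ∫_0^4/3 −u''(x) v(x) dx = ∫_0^4/3 f(x) v(x) dx.
Integrate the LHS by parts once:
  ∫_0^4/3 −u'' v dx = −[u'(x) v(x)]_0^4/3 + ∫_0^4/3 u'(x) v'(x) dx.
Thus ∫_0^4/3 u'(x) v'(x) dx = ∫_0^4/3 f(x) v(x) dx + [u'(x) v(x)]_0^4/3.
Choose V so that boundary terms are either known or forced to vanish.
u has inhomogeneous Neumann u'(0) = 0, u'(4/3) = 1. [u' v]_0^4/3 = (1)·v(4/3) − (0)·v(0) = v(4/3). Take V = H^1(0, 4/3); boundary term becomes part of RHS.
Weak formulation: find u (satisfying any essential BC) such that ∫_0^4/3 u'(x) v'(x) dx = ∫_0^4/3 f v dx + v(4/3) for all v ∈ V (Neumann data are natural BCs: they enter the RHS as boundary terms).
Substituting f(x) = 5*cos(3*π*x) - 3/4, the right-hand side is ∫_0^4/3 (5*cos(3*π*x) - 3/4) v dx + v(4/3).
Compatibility check (pure Neumann): taking v ≡ 1 ∈ V gives 0 = ∫_0^4/3 f dx + (1) − (0), i.e. ∫_0^4/3 f dx must equal u'(0) − u'(4/3) = -1. Indeed ∫_0^4/3 (5*cos(3*π*x) - 3/4) dx = -1, so the data are compatible. The solution is then unique only up to an additive constant (fix it e.g. by requiring ∫_0^4/3 u dx = 0).


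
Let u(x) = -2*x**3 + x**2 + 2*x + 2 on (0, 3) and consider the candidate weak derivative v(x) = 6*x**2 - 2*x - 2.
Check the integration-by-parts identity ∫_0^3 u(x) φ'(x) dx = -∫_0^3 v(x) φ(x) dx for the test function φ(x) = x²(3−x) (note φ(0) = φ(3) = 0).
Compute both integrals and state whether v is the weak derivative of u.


LHS = 108, RHS = -108. No, v is not the weak derivative of u.

u(x) = -2*x**3 + x**2 + 2*x + 2, classical derivative u'(x) = -6*x**2 + 2*x + 2.
φ(x) = x²(3−x), so φ'(x) = 3*x*(2 - x).
Note φ(0) = φ(3) = 0, so the boundary term u·φ vanishes.
LHS = ∫_0^3 u(x) φ'(x) dx = ∫_0^3 (6*x^5 - 15*x^4 + 6*x^2 + 12*x) dx. Term by term:
  ∫_0^3 6*x^5 dx = 729;  ∫_0^3 -15*x^4 dx = -729;  ∫_0^3 6*x^2 dx = 54;
  ∫_0^3 12*x dx = 54.
Sum: 729 − 729 + 54 + 54 = 108.
So LHS = 108.
∫_0^3 v(x) φ(x) dx = ∫_0^3 (-6*x^5 + 20*x^4 - 4*x^3 - 6*x^2) dx. Term by term:
  ∫_0^3 -6*x^5 dx = -729;  ∫_0^3 20*x^4 dx = 972;  ∫_0^3 -4*x^3 dx = -81;
  ∫_0^3 -6*x^2 dx = -54.
Sum: -729 + 972 − 81 − 54 = 108.
So RHS = -∫_0^3 v(x) φ(x) dx = -108.
LHS − RHS = 216 ≠ 0, so the identity fails.
(For a valid weak derivative the identity must hold for EVERY test function, in particular this one. The failure shows v is NOT the weak derivative of u.)
Correct weak derivative would be u'(x) = -6*x**2 + 2*x + 2.


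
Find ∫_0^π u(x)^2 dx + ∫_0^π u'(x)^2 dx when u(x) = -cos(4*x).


||u||_{H^1(0,π)}^2 = 17*π/2

u'(x) = 4*sin(4*x).
Expand u² and (u')² and integrate term by term on (0, π), using: for integers n ≥ 1, ∫_0^π sin²(nx) dx = ∫_0^π cos²(nx) dx = π/2; for n ≠ n', ∫_0^π sin(nx)sin(n'x) dx = ∫_0^π cos(nx)cos(n'x) dx = 0; and by product-to-sum, ∫_0^π sin(nx)cos(n'x) dx = ½∫_0^π [sin((n+n')x) + sin((n−n')x)] dx, which is 0 when n+n' is even and 2n/(n²−n'²) when n+n' is odd (it need not vanish on (0, π)).
  u² squared terms: (-1)²·∫cos(4x)² dx = 1·π/2 = π/2.
  So ∫_0^π u² dx = π/2.
  (u')² squared terms: (4)²·∫sin(4x)² dx = 16·π/2 = 8*π.
  So ∫_0^π (u')² dx = 8*π.
||u||_{H^1}^2 = (π/2) + (8*π) = 17*π/2.


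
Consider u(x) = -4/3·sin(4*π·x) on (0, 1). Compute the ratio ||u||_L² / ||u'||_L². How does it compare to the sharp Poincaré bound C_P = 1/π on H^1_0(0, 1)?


||u||_L² / ||u'||_L² = 1/(4*π) < C_P = 1/π.

u(x) = -4/3·sin(4*π·x), so u'(x) = -16*π*cos(4*π*x)/3.
Writing u(x) = A·sin(kπx/L) with A = -4/3 and k = 4, use ∫_0^L sin²(kπx/L) dx = L/2 and ∫_0^L cos²(kπx/L) dx = L/2.
u² = 16/9·sin²(4*π·x) and (u')² = 256*π^2/9·cos²(4*π·x), and each of sin², cos² integrates to L/2 = 1/2 over (0, 1).
∫_0^1 u² dx = 8/9, so ||u||_L² = 2*sqrt(2)/3.
∫_0^1 (u')² dx = 128*π^2/9, so ||u'||_L² = 8*sqrt(2)*π/3.
Ratio ||u||_L² / ||u'||_L² = 1/(4*π).
Sharp Poincaré constant on H^1_0(0, 1) is C_P = L/π = 1/π, achieved by sin(π·x).
This is the k = 4 harmonic; the ratio L/(kπ) is strictly less than C_P = L/π, consistent with the sharp inequality ||u||_L² ≤ C_P ||u'||_L².


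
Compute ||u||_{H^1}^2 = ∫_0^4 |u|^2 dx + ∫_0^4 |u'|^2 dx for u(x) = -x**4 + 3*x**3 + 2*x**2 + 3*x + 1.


||u||_{H^1}^2 = 201464/45

The H^1 norm (squared) on an interval (0, L) is
  ||u||_{H^1}^2 = ∫_0^L u(x)^2 dx + ∫_0^L u'(x)^2 dx.
Compute u'(x) = -4*x**3 + 9*x**2 + 4*x + 3.
Then u(x)^2 = x**8 - 6*x**7 + 5*x**6 + 6*x**5 + 20*x**4 + 18*x**3 + 13*x**2 + 6*x + 1 and u'(x)^2 = 16*x**6 - 72*x**5 + 49*x**4 + 48*x**3 + 70*x**2 + 24*x + 9.
Integrate each monomial from 0 to 4 using ∫_0^4 c·x^n dx = c·4^(n+1)/(n+1):
  ∫_0^4 u(x)^2 dx = ∫_0^4 (x^8 - 6*x^7 + 5*x^6 + 6*x^5 + 20*x^4 + 18*x^3 + 13*x^2 + 6*x + 1) dx. Term by term:
    ∫_0^4 x^8 dx = 262144/9;  ∫_0^4 -6*x^7 dx = -49152;  ∫_0^4 5*x^6 dx = 81920/7;
    ∫_0^4 6*x^5 dx = 4096;  ∫_0^4 20*x^4 dx = 4096;  ∫_0^4 18*x^3 dx = 1152;
    ∫_0^4 13*x^2 dx = 832/3;  ∫_0^4 6*x dx = 48;  ∫_0^4 1 dx = 4.
  Sum: 262144/9 − 49152 + 81920/7 + 4096 + 4096 + 1152 + 832/3 + 48 + 4 = 85132/63.
  ∫_0^4 u'(x)^2 dx = ∫_0^4 (16*x^6 - 72*x^5 + 49*x^4 + 48*x^3 + 70*x^2 + 24*x + 9) dx. Term by term:
    ∫_0^4 16*x^6 dx = 262144/7;  ∫_0^4 -72*x^5 dx = -49152;  ∫_0^4 49*x^4 dx = 50176/5;
    ∫_0^4 48*x^3 dx = 3072;  ∫_0^4 70*x^2 dx = 4480/3;  ∫_0^4 24*x dx = 192;
    ∫_0^4 9 dx = 36.
  Sum: 262144/7 − 49152 + 50176/5 + 3072 + 4480/3 + 192 + 36 = 328196/105.
Adding: ||u||_{H^1}^2 = 85132/63 + 328196/105 = 201464/45.


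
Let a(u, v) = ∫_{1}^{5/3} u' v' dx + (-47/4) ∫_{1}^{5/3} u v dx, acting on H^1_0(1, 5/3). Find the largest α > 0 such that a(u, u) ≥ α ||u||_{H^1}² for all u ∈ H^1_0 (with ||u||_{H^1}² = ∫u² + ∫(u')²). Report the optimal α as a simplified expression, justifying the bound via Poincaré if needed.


α = (-47 + 9*π^2)/(4 + 9*π^2)

Coercivity of a(·,·) on H^1_0(1, 5/3) means a(u, u) ≥ α ||u||_{H^1}² for every u ∈ H^1_0.
The interval has length L = 2/3, and Poincaré/coercivity depend only on L. Here a(u, u) = ∫(u')² + (-47/4)·∫u².
Here c = -47/4 < 0 with |c| < (π/L)² = 9*π^2/4, so coercivity still holds. The condition a(u,u) ≥ α||u||_{H^1}² reads (1−α)∫(u')² ≥ (α−c)∫u². Any admissible α is ≤ 1 (rapidly oscillating u have ∫u²/∫(u')² → 0), and α = 1 would force 0 ≥ (1−c)∫u², impossible since c < 1; so 1−α > 0. By the sharp Poincaré inequality on H^1_0 of an interval of length L, ∫(u')² ≥ (π/L)²∫u² with equality for the first sine mode sin(π(x−x₀)/L) (x₀ the left endpoint), so the inequality holds for all u iff (1−α)(π/L)² ≥ α − c, i.e. α ≤ ((π/L)² + c)/((π/L)² + 1) = (1 + c(L/π)²)/(1 + (L/π)²). (Direct route, valid since c ≤ 0: Poincaré gives c∫u² ≥ c(L/π)²∫(u')², so a(u,u) ≥ (1 + c(L/π)²)∫(u')², while ||u||_{H^1}² ≤ (1 + (L/π)²)∫(u')²; dividing yields the same α.) With (π/L)² = 9*π^2/4 and c = -47/4, the largest admissible constant is α = ((π/L)² + c)/((π/L)² + 1).
Simplifying, α = (-47 + 9*π^2)/(4 + 9*π^2).


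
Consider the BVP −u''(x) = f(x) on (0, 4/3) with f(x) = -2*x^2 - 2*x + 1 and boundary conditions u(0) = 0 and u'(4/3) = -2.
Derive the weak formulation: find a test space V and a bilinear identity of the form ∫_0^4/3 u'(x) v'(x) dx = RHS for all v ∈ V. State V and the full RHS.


V = {v ∈ H^1(0, 4/3) : v(0) = 0} (test functions vanish at x = 0 where u is specified); weak form: ∫_0^4/3 u'v' dx = ∫_0^4/3 (-2*x^2 - 2*x + 1) v dx − 2·v(4/3) for all v ∈ V.

Multiply both sides by a test function v and integrate from 0 to 4/3:
  ∫_0^4/3 −u''(x) v(x) dx = ∫_0^4/3 f(x) v(x) dx.
Integrate the LHS by parts once:
  ∫_0^4/3 −u'' v dx = −[u'(x) v(x)]_0^4/3 + ∫_0^4/3 u'(x) v'(x) dx.
Thus ∫_0^4/3 u'(x) v'(x) dx = ∫_0^4/3 f(x) v(x) dx + [u'(x) v(x)]_0^4/3.
Choose V so that boundary terms are either known or forced to vanish.
Mixed BC: u(0) = 0 (Dirichlet) and u'(4/3) = -2 (Neumann). Define V = {v ∈ H^1(0, 4/3) : v(0) = 0}. Then [u' v]_0^4/3 = u'(4/3)·v(4/3) − u'(0)·0 = − 2·v(4/3).
Weak formulation: find u (satisfying any essential BC) such that ∫_0^4/3 u'(x) v'(x) dx = ∫_0^4/3 f v dx − 2·v(4/3) for all v ∈ V (Dirichlet at 0 absorbed into V; Neumann datum at x = 4/3 contributes the boundary term).
Substituting f(x) = -2*x^2 - 2*x + 1, the right-hand side is ∫_0^4/3 (-2*x^2 - 2*x + 1) v dx − 2·v(4/3).


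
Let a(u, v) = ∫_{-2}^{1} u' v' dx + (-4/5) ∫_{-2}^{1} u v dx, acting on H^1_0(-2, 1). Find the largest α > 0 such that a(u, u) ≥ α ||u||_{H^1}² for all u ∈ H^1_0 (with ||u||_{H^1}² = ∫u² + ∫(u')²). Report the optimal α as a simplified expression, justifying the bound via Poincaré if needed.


α = (-36/5 + π^2)/(9 + π^2)

Coercivity of a(·,·) on H^1_0(-2, 1) means a(u, u) ≥ α ||u||_{H^1}² for every u ∈ H^1_0.
The interval has length L = 3, and Poincaré/coercivity depend only on L. Here a(u, u) = ∫(u')² + (-4/5)·∫u².
Here c = -4/5 < 0 with |c| < (π/L)² = π^2/9, so coercivity still holds. The condition a(u,u) ≥ α||u||_{H^1}² reads (1−α)∫(u')² ≥ (α−c)∫u². Any admissible α is ≤ 1 (rapidly oscillating u have ∫u²/∫(u')² → 0), and α = 1 would force 0 ≥ (1−c)∫u², impossible since c < 1; so 1−α > 0. By the sharp Poincaré inequality on H^1_0 of an interval of length L, ∫(u')² ≥ (π/L)²∫u² with equality for the first sine mode sin(π(x−x₀)/L) (x₀ the left endpoint), so the inequality holds for all u iff (1−α)(π/L)² ≥ α − c, i.e. α ≤ ((π/L)² + c)/((π/L)² + 1) = (1 + c(L/π)²)/(1 + (L/π)²). (Direct route, valid since c ≤ 0: Poincaré gives c∫u² ≥ c(L/π)²∫(u')², so a(u,u) ≥ (1 + c(L/π)²)∫(u')², while ||u||_{H^1}² ≤ (1 + (L/π)²)∫(u')²; dividing yields the same α.) With (π/L)² = π^2/9 and c = -4/5, the largest admissible constant is α = ((π/L)² + c)/((π/L)² + 1).
Simplifying, α = (-36/5 + π^2)/(9 + π^2).


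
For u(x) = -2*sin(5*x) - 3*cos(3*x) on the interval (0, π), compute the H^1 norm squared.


||u||_{H^1(0,π)}^2 = 97*π

u'(x) = 9*sin(3*x) - 10*cos(5*x).
Expand u² and (u')² and integrate term by term on (0, π), using: for integers n ≥ 1, ∫_0^π sin²(nx) dx = ∫_0^π cos²(nx) dx = π/2; for n ≠ n', ∫_0^π sin(nx)sin(n'x) dx = ∫_0^π cos(nx)cos(n'x) dx = 0; and by product-to-sum, ∫_0^π sin(nx)cos(n'x) dx = ½∫_0^π [sin((n+n')x) + sin((n−n')x)] dx, which is 0 when n+n' is even and 2n/(n²−n'²) when n+n' is odd (it need not vanish on (0, π)).
  u² squared terms: (-3)²·∫cos(3x)² dx = 9·π/2 = 9*π/2;  (-2)²·∫sin(5x)² dx = 4·π/2 = 2*π.
  u² cross terms: 2·(-3)·(-2)·∫cos(3x)·sin(5x) dx = 12·(0) = 0.
  So ∫_0^π u² dx = 9*π/2 + 2*π + 0 = 13*π/2.
  (u')² squared terms: (-10)²·∫cos(5x)² dx = 100·π/2 = 50*π;  (9)²·∫sin(3x)² dx = 81·π/2 = 81*π/2.
  (u')² cross terms: 2·(-10)·(9)·∫cos(5x)·sin(3x) dx = -180·(0) = 0.
  So ∫_0^π (u')² dx = 50*π + 81*π/2 + 0 = 181*π/2.
||u||_{H^1}^2 = (13*π/2) + (181*π/2) = 97*π.
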